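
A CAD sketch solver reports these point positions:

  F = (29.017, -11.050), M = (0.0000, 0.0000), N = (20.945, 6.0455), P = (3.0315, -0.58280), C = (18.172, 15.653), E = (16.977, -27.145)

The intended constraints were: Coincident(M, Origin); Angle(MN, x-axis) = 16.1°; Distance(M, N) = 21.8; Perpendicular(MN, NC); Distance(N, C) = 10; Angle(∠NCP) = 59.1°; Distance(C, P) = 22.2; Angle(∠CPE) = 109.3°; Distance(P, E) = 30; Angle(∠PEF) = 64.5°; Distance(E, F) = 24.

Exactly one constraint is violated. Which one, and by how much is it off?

Distance(E, F) = 24 — off by 3.90.

M = (0.00, 0.00) ✓; MN at 16.10° ✓; |MN| = 21.80 ✓; ∠(MN, NC) = 90.00° ✓; |NC| = 10.00 ✓; ∠NCP = 59.10° ✓; |CP| = 22.20 ✓; ∠CPE = 109.3° ✓; |PE| = 30.00 ✓; ∠PEF = 64.50° ✓; |EF| = 20.10 ✗.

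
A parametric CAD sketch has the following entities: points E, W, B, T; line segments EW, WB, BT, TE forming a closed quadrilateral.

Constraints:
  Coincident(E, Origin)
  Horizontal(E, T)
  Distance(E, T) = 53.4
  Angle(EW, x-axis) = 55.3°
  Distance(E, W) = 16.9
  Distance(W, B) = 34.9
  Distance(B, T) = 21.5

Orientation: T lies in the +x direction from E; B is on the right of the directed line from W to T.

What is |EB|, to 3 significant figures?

36.2

E is at the origin; E and T share the same y with |ET| = 53.4 and T in +x, so T = (53.4, 0). EW runs at 55.3° with |EW| = 16.9, so W = (9.62, 13.9). B is determined by |WB| = 34.9 and |BT| = 21.5 together: it lies at the intersection of circle(W, 34.9) and circle(T, 21.5). With |WT| = 45.9, the foot of the radical line on WT is 31.2 from W and the perpendicular offset is √(34.9² − 31.2²) = 15.7. Taking the right-of-WT solution: B = (34.6, -10.5).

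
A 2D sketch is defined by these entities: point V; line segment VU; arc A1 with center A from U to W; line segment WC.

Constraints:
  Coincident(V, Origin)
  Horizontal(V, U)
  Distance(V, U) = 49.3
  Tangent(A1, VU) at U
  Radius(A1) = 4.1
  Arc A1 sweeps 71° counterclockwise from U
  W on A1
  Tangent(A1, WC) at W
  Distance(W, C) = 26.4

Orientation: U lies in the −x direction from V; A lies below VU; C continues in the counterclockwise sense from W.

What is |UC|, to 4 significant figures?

30.40

V is at the origin; VU is horizontal with |VU| = 49.3 and U on the −x side, so U = (-49.30, 0.000). Since A1 is tangent to VU there, AU ⟂ VU, so A = U + (0, -4.1) = (-49.30, -4.100). On A1, U sits at bearing 90° from A; a 71° counterclockwise sweep puts W at bearing 161°, so W = A + 4.1·(cos 161°, sin 161°) = (-53.18, -2.765). Since A1 is tangent to WC there, AW ⟂ WC, so WC runs along (−sin 161°, cos 161°); with |WC| = 26.4, C = (-61.77, -27.73). Then |UC| = |C − U| = 30.40.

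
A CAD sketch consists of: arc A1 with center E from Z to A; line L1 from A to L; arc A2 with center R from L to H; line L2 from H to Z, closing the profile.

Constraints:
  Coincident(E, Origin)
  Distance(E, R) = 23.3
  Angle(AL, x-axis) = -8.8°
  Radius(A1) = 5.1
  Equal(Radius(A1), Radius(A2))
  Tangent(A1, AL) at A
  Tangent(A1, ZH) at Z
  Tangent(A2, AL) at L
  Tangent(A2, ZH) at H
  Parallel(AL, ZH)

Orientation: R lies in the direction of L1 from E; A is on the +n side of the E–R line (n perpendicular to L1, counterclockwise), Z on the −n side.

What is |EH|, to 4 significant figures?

23.85

The slot axis is L1's direction at -8.8°, so u = (cos -8.8°, sin -8.8°) = (0.9882, -0.1530) and n = (−sin -8.8°, cos -8.8°) = (0.1530, 0.9882). E is at the origin and R lies 23.3 along u from E, so R = 23.3·u = (23.03, -3.565). Tangency of A1 to both parallel lines with radius 5.1 puts A and Z at E ± 5.1·n: A = (0.7802, 5.040), Z = (-0.7802, -5.040). Equal radii place L and H the same way about R: L = R + 5.1·n = (23.81, 1.475), H = R − 5.1·n = (22.25, -8.605). Then |EH| = |H − E| = 23.85.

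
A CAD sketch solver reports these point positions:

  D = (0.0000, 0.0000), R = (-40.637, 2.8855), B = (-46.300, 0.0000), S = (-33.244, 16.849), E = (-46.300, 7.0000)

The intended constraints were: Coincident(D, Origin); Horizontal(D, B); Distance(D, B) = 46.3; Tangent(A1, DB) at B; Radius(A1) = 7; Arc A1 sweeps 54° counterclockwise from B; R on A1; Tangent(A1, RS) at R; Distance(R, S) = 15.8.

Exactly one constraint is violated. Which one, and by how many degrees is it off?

Tangent(A1, RS) at R — off by 8.10°.

D = (0.00, 0.00) ✓; D.y = 0.00, B.y = 0.00 ✓; |DB| = 46.30 ✓; ∠(EB, BD) = 90.00° ✓; |EB| = 7.000 ✓; bearing(E→R) − bearing(E→B) = 54.00° ✓; |ER| = 7.000 ✓; ∠(ER, RS) = 81.90° ✗; |RS| = 15.80 ✓.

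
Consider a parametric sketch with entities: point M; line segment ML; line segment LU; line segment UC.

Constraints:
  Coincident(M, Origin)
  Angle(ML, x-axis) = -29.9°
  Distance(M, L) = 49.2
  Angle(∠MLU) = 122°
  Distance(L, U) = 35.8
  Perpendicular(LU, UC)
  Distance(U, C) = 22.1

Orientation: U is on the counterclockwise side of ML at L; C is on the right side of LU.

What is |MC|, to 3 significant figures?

88.9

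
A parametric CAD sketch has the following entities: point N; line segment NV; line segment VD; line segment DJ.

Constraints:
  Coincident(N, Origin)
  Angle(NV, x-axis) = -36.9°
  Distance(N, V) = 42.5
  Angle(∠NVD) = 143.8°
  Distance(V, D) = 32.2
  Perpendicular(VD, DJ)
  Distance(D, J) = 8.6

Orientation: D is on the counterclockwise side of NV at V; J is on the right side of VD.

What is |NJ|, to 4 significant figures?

74.55

N is at the origin; NV runs at -36.9° with length 42.5, so V = 42.5·(cos -36.9°, sin -36.9°) = (33.99, -25.52). ∠NVD = 143.8°, so VD runs at -36.9° + (180° − 143.8°) = -0.7000° from the x-axis; with |VD| = 32.2, D = V + 32.2·(cos -0.7000°, sin -0.7000°) = (66.18, -25.91). VD ⟂ DJ; with |DJ| = 8.6 on the right of VD, J = D + 8.6·(-0.01222, -0.9999) = (66.08, -34.51). Then |NJ| = |J − N| = 74.55.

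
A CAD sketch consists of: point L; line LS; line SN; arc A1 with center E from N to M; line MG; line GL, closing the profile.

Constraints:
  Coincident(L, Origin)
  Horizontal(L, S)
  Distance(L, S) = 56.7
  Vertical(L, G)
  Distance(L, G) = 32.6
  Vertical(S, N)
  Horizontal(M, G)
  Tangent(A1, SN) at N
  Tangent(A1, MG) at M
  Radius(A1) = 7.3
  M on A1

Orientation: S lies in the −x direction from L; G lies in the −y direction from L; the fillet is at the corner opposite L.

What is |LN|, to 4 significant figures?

62.09

L is at the origin; LS is horizontal with |LS| = 56.7 and S on the −x side, so S = (-56.70, 0.000). L and G share the same x with |LG| = 32.6 and G on the −y side, so G = (0.000, -32.60). The virtual corner opposite L is at (-56.70, -32.60). Since A1 is tangent to SN there, EN ⟂ SN and A1 meets MG tangentially, so EM is at right angles to MG, with radius 7.3, so the center E sits 7.3 in from both sides at E = (-49.40, -25.30). That places the tangent points at N = (-56.70, -25.30) on SN and M = (-49.40, -32.60) on MG. Then |LN| = |N − L| = 62.09.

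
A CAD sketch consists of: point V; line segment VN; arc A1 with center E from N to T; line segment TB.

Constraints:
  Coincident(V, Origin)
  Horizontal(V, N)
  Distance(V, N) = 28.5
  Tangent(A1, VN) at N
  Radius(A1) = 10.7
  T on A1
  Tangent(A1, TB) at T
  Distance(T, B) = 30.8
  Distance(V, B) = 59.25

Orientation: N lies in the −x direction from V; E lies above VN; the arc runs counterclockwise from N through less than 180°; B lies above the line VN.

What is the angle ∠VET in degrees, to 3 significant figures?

69.2°

Checks: ∠(EN, NV) = 90.00° ✓; |ET| = 10.70 ✓; ∠(ET, TB) = 90.00° ✓; |TB| = 30.80 ✓; |VB| = 59.25 ✓.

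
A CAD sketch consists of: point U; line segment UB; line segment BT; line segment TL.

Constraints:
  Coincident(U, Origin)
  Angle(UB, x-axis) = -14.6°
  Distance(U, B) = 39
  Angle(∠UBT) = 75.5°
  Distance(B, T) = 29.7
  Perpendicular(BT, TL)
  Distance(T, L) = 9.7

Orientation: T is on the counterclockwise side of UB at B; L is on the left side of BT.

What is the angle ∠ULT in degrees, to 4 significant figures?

144.6°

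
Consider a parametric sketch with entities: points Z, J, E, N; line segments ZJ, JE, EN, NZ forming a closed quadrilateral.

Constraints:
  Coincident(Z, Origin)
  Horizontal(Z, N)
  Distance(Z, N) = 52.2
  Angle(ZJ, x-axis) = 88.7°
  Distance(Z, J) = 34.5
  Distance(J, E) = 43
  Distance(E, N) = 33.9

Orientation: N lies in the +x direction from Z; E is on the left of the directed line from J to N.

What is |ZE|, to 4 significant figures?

54.70

Checks: |JE| = 43.00 ✓; |EN| = 33.90 ✓.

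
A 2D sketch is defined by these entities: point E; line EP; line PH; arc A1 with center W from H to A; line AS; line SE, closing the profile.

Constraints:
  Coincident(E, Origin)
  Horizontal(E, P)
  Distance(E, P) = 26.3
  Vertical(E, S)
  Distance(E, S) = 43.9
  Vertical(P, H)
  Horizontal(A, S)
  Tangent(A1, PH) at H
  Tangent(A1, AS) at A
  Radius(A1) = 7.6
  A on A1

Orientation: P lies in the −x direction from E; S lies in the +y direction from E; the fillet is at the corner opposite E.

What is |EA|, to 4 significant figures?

47.72

E is at the origin; E and P share the same y with |EP| = 26.3 and P on the −x side, so P = (-26.30, 0.000). ES is vertical with |ES| = 43.9 and S on the +y side, so S = (0.000, 43.90). The virtual corner opposite E is at (-26.30, 43.90). The tangent condition forces WH to be normal to PH and the tangent condition forces WA to be normal to AS, with radius 7.6, so the center W sits 7.6 in from both sides at W = (-18.70, 36.30). That places the tangent points at H = (-26.30, 36.30) on PH and A = (-18.70, 43.90) on AS. Then |EA| = |A − E| = 47.72.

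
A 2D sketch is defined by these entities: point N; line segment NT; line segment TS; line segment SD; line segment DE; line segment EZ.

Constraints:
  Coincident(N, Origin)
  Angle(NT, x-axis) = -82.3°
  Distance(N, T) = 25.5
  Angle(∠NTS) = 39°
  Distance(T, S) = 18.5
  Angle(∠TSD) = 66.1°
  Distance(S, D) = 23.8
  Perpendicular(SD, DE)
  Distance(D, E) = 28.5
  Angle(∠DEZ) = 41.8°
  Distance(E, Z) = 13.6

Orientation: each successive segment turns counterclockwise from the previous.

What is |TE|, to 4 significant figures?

20.00

N is at the origin; NT runs at -82.3° with length 25.5, so T = (3.417, -25.27). ∠NTS = 39.0° gives TS at 58.70° from the x-axis; with |TS| = 18.5, S = (13.03, -9.463). ∠TSD = 66.1° gives SD at 172.6° from the x-axis; with |SD| = 23.8, D = (-10.57, -6.397). SD ⟂ DE, so DE runs at -97.40°; with |DE| = 28.5, E = (-14.24, -34.66). Then |TE| = |E − T| = 20.00.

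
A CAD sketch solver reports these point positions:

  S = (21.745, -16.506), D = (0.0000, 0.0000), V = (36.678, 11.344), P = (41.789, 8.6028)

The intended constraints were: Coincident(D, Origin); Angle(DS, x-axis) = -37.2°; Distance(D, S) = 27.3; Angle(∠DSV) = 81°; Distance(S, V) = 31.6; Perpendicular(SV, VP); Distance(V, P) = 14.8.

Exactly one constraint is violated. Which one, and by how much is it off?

Distance(V, P) = 14.8 — off by 9.00.

D = (0.00, 0.00) ✓; DS at -37.20° ✓; |DS| = 27.30 ✓; ∠DSV = 81.00° ✓; |SV| = 31.60 ✓; ∠(SV, VP) = 90.01° ✓; |VP| = 5.800 ✗.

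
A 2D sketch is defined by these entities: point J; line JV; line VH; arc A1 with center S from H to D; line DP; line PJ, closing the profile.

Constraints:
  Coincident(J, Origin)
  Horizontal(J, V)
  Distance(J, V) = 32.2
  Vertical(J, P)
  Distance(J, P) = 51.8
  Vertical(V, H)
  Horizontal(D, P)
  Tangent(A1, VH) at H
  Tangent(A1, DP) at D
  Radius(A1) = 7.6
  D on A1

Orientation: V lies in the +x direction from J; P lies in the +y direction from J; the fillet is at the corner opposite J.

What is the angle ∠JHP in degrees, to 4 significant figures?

67.21°

J is at the origin; J and V share the same y with |JV| = 32.2 and V on the +x side, so V = (32.20, 0.000). J and P share the same x with |JP| = 51.8 and P on the +y side, so P = (0.000, 51.80). The virtual corner opposite J is at (32.20, 51.80). A1 meets VH tangentially, so SH is at right angles to VH and A1 meets DP tangentially, so SD is at right angles to DP, with radius 7.6, so the center S sits 7.6 in from both sides at S = (24.60, 44.20). That places the tangent points at H = (32.20, 44.20) on VH and D = (24.60, 51.80) on DP. Then cos ∠JHP = HJ·HP / (|HJ||HP|), giving 67.21°.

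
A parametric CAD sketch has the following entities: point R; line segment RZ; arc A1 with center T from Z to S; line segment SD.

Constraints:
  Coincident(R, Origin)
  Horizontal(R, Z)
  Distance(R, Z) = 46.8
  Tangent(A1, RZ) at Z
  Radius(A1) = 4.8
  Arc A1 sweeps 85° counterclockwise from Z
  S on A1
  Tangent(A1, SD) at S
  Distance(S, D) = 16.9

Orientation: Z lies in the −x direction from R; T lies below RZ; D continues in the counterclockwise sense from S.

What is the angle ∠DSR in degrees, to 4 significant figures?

99.86°

On A1, Z sits at bearing 90° from T; an 85° counterclockwise sweep puts S at bearing 175°, so S = T + 4.8·(cos 175°, sin 175°) = (-51.58, -4.382). A1 meets SD tangentially, so TS is at right angles to SD, so SD runs along (−sin 175°, cos 175°); with |SD| = 16.9, D = (-53.05, -21.22). Then cos ∠DSR = SD·SR / (|SD||SR|), giving 99.86°.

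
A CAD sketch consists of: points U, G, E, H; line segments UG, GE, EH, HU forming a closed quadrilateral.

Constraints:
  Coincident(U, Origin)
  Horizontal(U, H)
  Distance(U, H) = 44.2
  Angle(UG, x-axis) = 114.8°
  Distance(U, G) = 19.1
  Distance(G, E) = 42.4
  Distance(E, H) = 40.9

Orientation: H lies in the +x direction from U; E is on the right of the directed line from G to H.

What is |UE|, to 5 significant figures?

23.302

Checks: |GE| = 42.40 ✓; |EH| = 40.90 ✓.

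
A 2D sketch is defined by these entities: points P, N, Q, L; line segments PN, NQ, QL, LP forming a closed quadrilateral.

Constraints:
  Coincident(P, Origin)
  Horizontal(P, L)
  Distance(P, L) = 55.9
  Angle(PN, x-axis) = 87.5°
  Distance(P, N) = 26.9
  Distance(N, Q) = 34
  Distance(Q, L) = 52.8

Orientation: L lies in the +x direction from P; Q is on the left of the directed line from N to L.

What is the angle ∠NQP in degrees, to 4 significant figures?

23.54°

P is at the origin; P and L share the same y with |PL| = 55.9 and L in +x, so L = (55.9, 0). PN runs at 87.5° with |PN| = 26.9, so N = (1.173, 26.87). Q is determined by |NQ| = 34.0 and |QL| = 52.8 together: it lies at the intersection of circle(N, 34.0) and circle(L, 52.8). With |NL| = 60.97, the foot of the radical line on NL is 17.10 from N and the perpendicular offset is √(34.0² − 17.10²) = 29.39. Taking the left-of-NL solution: Q = (29.48, 45.71).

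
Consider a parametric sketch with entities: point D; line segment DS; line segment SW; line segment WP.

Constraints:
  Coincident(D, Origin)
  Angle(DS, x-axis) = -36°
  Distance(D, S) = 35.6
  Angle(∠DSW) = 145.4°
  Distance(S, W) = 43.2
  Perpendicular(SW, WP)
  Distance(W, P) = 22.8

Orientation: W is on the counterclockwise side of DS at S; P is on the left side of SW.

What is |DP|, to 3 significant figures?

72.5

∠DSW = 145.4°, so SW runs at -36.0° + (180° − 145.4°) = -1.40° from the x-axis; with |SW| = 43.2, W = S + 43.2·(cos -1.40°, sin -1.40°) = (72.0, -22.0). The perpendicularity gives WP at right angles to SW; with |WP| = 22.8 on the left of SW, P = W + 22.8·(0.0244, 1.00) = (72.5, 0.813). Then |DP| = |P − D| = 72.5.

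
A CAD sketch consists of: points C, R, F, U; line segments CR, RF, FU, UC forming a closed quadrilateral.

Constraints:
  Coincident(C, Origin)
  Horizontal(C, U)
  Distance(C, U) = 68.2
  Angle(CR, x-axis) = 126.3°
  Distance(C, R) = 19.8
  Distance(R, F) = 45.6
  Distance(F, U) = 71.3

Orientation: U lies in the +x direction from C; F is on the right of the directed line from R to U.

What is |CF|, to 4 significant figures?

27.51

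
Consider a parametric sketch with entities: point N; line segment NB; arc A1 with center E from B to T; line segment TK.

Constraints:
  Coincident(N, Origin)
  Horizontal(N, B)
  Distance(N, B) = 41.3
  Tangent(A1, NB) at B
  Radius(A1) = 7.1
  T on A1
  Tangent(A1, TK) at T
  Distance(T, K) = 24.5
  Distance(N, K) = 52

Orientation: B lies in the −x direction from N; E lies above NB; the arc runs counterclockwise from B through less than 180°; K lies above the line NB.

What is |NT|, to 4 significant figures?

35.55

Checks: ∠(EB, BN) = 90.00° ✓; |ET| = 7.100 ✓; ∠(ET, TK) = 90.00° ✓; |TK| = 24.50 ✓; |NK| = 52.00 ✓.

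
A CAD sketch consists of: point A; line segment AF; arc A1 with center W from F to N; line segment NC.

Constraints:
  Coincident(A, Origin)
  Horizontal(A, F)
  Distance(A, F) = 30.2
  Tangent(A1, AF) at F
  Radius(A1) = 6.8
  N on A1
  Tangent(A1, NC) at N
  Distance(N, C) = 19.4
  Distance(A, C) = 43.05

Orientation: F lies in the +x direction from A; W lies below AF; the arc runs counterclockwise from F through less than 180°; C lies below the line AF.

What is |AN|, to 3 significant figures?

26.2

A is at the origin; AF is horizontal with |AF| = 30.2 and F on the +x side, so F = (30.2, 0.00). Tangency of A1 to AF means the radius WF is perpendicular to AF, so W = F + (0, -6.8) = (30.2, -6.80). Since WN ⟂ NC (tangency), |WC| = √(6.8² + 19.4²) = 20.6 regardless of where N sits on A1. So C lies on both circle(A, 43.05) and circle(W, 20.6); the below-AF intersection is C = (33.5, -27.1). N is the foot of the tangent from C: N = (24.2, -10.0).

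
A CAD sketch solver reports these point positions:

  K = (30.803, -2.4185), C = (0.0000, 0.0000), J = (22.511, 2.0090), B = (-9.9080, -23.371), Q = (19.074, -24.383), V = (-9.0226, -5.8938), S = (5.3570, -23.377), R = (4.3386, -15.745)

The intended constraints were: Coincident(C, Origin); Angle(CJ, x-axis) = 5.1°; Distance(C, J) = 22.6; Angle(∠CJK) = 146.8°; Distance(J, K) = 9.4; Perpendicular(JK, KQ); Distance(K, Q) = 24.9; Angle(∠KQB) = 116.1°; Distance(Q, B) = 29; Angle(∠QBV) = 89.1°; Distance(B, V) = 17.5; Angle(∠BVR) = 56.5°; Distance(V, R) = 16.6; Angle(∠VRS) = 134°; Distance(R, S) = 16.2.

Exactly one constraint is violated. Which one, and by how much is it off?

Distance(R, S) = 16.2 — off by 8.50.

C = (0.00, 0.00) ✓; CJ at 5.100° ✓; |CJ| = 22.60 ✓; ∠CJK = 146.8° ✓; |JK| = 9.400 ✓; ∠(JK, KQ) = 90.00° ✓; |KQ| = 24.90 ✓; ∠KQB = 116.1° ✓; |QB| = 29.00 ✓; ∠QBV = 89.10° ✓; |BV| = 17.50 ✓; ∠BVR = 56.50° ✓; |VR| = 16.60 ✓; ∠VRS = 134.0° ✓; |RS| = 7.700 ✗.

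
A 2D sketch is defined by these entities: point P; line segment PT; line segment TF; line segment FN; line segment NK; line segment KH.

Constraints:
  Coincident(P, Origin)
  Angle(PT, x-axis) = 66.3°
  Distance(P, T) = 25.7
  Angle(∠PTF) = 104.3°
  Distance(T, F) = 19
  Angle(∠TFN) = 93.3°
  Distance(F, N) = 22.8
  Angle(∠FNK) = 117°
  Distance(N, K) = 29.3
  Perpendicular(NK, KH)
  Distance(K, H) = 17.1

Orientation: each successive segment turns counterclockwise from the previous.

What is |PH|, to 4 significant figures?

7.568

P is at the origin; PT runs at 66.3° with length 25.7, so T = (10.33, 23.53). ∠PTF = 104.3° gives TF at 142.0° from the x-axis; with |TF| = 19.0, F = (-4.642, 35.23). ∠TFN = 93.3° gives FN at -131.3° from the x-axis; with |FN| = 22.8, N = (-19.69, 18.10). ∠FNK = 117.0° gives NK at -68.30° from the x-axis; with |NK| = 29.3, K = (-8.857, -9.122). The perpendicularity gives KH at right angles to NK, so KH runs at 21.70°; with |KH| = 17.1, H = (7.032, -2.800). Then |PH| = |H − P| = 7.568.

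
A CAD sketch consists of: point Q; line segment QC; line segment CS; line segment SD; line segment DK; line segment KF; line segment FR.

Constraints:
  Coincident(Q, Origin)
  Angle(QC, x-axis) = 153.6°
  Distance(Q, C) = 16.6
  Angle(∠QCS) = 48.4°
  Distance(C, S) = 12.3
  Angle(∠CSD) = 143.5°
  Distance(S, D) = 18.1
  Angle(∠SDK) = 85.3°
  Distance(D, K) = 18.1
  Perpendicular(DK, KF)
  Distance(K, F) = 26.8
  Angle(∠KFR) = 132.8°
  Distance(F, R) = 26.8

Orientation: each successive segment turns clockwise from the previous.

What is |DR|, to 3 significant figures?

45.0

Q is at the origin; QC runs at 153.6° with length 16.6, so C = (-14.9, 7.38). ∠QCS = 48.4° gives CS at 22.0° from the x-axis; with |CS| = 12.3, S = (-3.46, 12.0). ∠CSD = 143.5° gives SD at -14.5° from the x-axis; with |SD| = 18.1, D = (14.1, 7.46). ∠SDK = 85.3° gives DK at -109° from the x-axis; with |DK| = 18.1, K = (8.11, -9.64). DK is perpendicular to KF, so KF runs at 161°; with |KF| = 26.8, F = (-17.2, -0.823). ∠KFR = 132.8° gives FR at 114° from the x-axis; with |FR| = 26.8, R = (-27.9, 23.7). Then |DR| = |R − D| = 45.0.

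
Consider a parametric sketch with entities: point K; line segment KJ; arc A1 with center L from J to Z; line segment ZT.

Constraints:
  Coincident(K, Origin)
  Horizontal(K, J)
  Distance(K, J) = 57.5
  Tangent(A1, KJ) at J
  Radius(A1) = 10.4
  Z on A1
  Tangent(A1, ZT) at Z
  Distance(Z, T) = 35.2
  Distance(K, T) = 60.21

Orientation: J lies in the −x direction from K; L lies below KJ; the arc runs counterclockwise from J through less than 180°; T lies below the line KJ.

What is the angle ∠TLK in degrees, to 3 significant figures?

74.6°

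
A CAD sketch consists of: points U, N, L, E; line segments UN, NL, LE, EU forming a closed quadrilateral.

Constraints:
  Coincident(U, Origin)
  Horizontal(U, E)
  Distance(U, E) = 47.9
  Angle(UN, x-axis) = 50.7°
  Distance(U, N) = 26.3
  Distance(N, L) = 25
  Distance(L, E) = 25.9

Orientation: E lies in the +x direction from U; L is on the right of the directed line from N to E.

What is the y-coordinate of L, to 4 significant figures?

-4.001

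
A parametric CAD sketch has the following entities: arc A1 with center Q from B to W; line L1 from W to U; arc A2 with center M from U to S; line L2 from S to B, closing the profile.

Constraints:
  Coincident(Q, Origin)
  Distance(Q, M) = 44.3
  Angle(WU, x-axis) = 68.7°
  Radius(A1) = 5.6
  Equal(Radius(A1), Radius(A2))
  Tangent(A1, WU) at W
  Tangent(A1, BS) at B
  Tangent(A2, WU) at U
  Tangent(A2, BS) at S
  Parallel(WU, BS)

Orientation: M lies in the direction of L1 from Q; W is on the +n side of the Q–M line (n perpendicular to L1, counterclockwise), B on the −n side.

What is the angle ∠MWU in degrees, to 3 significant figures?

7.20°

Tangency of A1 to both parallel lines with radius 5.6 puts W and B at Q ± 5.6·n: W = (-5.22, 2.03), B = (5.22, -2.03). Equal radii place U and S the same way about M: U = M + 5.6·n = (10.9, 43.3), S = M − 5.6·n = (21.3, 39.2). Then cos ∠MWU = WM·WU / (|WM||WU|), giving 7.20°.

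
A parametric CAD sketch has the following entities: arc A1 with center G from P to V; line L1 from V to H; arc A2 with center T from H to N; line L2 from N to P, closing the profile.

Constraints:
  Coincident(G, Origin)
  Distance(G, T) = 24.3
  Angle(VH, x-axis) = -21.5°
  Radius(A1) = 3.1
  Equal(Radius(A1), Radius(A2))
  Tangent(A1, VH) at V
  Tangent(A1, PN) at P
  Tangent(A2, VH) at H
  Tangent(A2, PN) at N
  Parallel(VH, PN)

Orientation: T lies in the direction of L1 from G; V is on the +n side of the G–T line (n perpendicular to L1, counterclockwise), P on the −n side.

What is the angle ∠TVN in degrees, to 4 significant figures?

7.043°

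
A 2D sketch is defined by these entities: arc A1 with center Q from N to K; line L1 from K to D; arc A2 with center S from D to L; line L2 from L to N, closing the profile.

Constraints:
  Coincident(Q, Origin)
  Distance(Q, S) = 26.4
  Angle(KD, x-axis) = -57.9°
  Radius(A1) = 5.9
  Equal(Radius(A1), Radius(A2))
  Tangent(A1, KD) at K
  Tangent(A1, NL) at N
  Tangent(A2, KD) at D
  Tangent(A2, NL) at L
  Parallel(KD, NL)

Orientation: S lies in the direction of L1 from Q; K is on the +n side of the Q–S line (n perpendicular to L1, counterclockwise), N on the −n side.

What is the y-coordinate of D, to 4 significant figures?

-19.23

The slot axis is L1's direction at -57.9°, so u = (cos -57.9°, sin -57.9°) = (0.5314, -0.8471) and n = (−sin -57.9°, cos -57.9°) = (0.8471, 0.5314). Q is at the origin and S lies 26.4 along u from Q, so S = 26.4·u = (14.03, -22.36). Tangency of A1 to both parallel lines with radius 5.9 puts K and N at Q ± 5.9·n: K = (4.998, 3.135), N = (-4.998, -3.135). Equal radii place D and L the same way about S: D = S + 5.9·n = (19.03, -19.23), L = S − 5.9·n = (9.031, -25.50). So D.y = -19.23.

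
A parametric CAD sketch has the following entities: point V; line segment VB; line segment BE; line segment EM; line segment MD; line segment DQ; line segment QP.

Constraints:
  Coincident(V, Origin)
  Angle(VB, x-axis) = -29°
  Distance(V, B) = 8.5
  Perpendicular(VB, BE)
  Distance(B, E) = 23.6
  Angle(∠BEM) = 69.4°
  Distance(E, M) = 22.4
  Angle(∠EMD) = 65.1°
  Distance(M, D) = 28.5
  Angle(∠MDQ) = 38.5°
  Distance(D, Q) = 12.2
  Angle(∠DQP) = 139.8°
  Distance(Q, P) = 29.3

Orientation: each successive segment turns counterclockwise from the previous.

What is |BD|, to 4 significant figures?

4.305

V is at the origin; VB runs at -29.0° with length 8.5, so B = (7.434, -4.121). VB ⟂ BE, so BE runs at 61.00°; with |BE| = 23.6, E = (18.88, 16.52). ∠BEM = 69.4° gives EM at 171.6° from the x-axis; with |EM| = 22.4, M = (-3.284, 19.79). ∠EMD = 65.1° gives MD at -73.50° from the x-axis; with |MD| = 28.5, D = (4.811, -7.534). Then |BD| = |D − B| = 4.305.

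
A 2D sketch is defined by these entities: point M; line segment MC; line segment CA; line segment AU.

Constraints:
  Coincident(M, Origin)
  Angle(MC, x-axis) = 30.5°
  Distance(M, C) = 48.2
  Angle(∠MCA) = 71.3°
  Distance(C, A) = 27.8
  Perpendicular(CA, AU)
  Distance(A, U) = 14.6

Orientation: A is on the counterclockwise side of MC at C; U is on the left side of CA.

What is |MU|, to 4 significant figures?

33.42

M is at the origin; MC runs at 30.5° with length 48.2, so C = 48.2·(cos 30.5°, sin 30.5°) = (41.53, 24.46). ∠MCA = 71.3°, so CA runs at 30.5° + (180° − 71.3°) = 139.2° from the x-axis; with |CA| = 27.8, A = C + 27.8·(cos 139.2°, sin 139.2°) = (20.49, 42.63). CA ⟂ AU; with |AU| = 14.6 on the left of CA, U = A + 14.6·(-0.6534, -0.7570) = (10.95, 31.58). Then |MU| = |U − M| = 33.42.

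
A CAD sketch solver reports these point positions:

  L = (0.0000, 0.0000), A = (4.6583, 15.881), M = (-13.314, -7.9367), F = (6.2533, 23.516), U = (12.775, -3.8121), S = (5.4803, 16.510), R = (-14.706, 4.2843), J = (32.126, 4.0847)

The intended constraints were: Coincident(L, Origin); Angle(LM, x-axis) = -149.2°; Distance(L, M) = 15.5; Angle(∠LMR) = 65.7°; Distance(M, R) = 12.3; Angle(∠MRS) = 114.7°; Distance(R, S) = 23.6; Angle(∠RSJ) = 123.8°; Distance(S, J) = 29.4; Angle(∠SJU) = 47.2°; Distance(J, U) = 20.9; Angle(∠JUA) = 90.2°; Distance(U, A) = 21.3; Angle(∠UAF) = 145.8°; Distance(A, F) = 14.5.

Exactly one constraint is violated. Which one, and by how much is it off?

Distance(A, F) = 14.5 — off by 6.70.

L = (0.00, 0.00) ✓; LM at -149.2° ✓; |LM| = 15.50 ✓; ∠LMR = 65.70° ✓; |MR| = 12.30 ✓; ∠MRS = 114.7° ✓; |RS| = 23.60 ✓; ∠RSJ = 123.8° ✓; |SJ| = 29.40 ✓; ∠SJU = 47.20° ✓; |JU| = 20.90 ✓; ∠JUA = 90.20° ✓; |UA| = 21.30 ✓; ∠UAF = 145.8° ✓; |AF| = 7.800 ✗.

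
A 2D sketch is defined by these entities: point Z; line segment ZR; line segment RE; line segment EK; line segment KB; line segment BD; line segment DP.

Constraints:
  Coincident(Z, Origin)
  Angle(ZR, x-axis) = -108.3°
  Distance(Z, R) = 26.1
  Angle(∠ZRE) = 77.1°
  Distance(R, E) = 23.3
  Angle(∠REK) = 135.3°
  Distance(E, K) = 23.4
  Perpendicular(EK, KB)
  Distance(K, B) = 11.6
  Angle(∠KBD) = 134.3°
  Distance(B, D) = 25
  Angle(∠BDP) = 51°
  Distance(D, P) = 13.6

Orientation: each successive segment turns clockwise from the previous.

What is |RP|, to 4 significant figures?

20.83

∠KBD = 134.3° gives BD at -31.60° from the x-axis; with |BD| = 25.0, D = (-1.282, -0.2887). ∠BDP = 51.0° gives DP at -160.6° from the x-axis; with |DP| = 13.6, P = (-14.11, -4.806). Then |RP| = |P − R| = 20.83.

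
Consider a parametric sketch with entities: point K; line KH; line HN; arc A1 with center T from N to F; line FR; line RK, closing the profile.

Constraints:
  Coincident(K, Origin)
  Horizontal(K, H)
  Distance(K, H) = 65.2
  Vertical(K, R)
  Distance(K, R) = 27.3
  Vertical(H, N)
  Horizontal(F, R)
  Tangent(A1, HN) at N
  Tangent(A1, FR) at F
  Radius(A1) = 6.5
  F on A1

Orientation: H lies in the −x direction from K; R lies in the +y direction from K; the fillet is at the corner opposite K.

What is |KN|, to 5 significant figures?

68.437

The virtual corner opposite K is at (-65.200, 27.300). A1 meets HN tangentially, so TN is at right angles to HN and the tangent condition forces TF to be normal to FR, with radius 6.5, so the center T sits 6.5 in from both sides at T = (-58.700, 20.800). That places the tangent points at N = (-65.200, 20.800) on HN and F = (-58.700, 27.300) on FR. Then |KN| = |N − K| = 68.437.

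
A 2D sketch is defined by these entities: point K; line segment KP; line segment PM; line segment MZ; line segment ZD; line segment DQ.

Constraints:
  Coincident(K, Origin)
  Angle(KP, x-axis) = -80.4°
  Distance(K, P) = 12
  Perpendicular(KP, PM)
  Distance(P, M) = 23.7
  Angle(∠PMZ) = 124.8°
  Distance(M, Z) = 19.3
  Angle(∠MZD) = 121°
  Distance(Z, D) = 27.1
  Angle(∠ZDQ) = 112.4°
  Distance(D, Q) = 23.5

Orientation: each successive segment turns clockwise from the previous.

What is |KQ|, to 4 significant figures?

27.83

K is at the origin; KP runs at -80.4° with length 12.0, so P = (2.001, -11.83). The perpendicularity gives PM at right angles to KP, so PM runs at -170.4°; with |PM| = 23.7, M = (-21.37, -15.78). ∠PMZ = 124.8° gives MZ at 134.4° from the x-axis; with |MZ| = 19.3, Z = (-34.87, -1.995). ∠MZD = 121.0° gives ZD at 75.40° from the x-axis; with |ZD| = 27.1, D = (-28.04, 24.23). ∠ZDQ = 112.4° gives DQ at 7.800° from the x-axis; with |DQ| = 23.5, Q = (-4.757, 27.42). Then |KQ| = |Q − K| = 27.83.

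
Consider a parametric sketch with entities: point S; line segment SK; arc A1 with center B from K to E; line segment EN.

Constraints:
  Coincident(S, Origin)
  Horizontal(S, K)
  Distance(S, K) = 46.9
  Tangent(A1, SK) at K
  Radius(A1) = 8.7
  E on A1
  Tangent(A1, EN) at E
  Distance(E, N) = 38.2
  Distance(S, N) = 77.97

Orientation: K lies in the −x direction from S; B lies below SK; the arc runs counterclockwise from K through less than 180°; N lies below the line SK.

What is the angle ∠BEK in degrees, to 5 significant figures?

52.020°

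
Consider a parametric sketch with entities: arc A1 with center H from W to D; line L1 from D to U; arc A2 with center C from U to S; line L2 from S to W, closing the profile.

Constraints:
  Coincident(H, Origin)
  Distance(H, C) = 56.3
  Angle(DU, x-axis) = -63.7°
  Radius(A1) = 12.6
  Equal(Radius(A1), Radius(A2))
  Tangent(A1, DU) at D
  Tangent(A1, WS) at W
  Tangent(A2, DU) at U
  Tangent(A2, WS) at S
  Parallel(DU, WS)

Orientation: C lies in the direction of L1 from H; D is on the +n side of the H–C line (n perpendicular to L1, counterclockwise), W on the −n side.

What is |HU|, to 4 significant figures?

57.69

The slot axis is L1's direction at -63.7°, so u = (cos -63.7°, sin -63.7°) = (0.4431, -0.8965) and n = (−sin -63.7°, cos -63.7°) = (0.8965, 0.4431). H is at the origin and C lies 56.3 along u from H, so C = 56.3·u = (24.94, -50.47). Tangency of A1 to both parallel lines with radius 12.6 puts D and W at H ± 12.6·n: D = (11.30, 5.583), W = (-11.30, -5.583). Equal radii place U and S the same way about C: U = C + 12.6·n = (36.24, -44.89), S = C − 12.6·n = (13.65, -56.05). Then |HU| = |U − H| = 57.69.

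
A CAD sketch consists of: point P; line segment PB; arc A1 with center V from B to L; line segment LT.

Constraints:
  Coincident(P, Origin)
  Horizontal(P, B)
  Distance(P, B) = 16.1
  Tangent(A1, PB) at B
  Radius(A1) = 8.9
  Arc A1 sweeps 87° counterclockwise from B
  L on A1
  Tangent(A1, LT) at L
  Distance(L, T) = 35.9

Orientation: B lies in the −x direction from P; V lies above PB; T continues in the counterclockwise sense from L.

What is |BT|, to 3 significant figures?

45.6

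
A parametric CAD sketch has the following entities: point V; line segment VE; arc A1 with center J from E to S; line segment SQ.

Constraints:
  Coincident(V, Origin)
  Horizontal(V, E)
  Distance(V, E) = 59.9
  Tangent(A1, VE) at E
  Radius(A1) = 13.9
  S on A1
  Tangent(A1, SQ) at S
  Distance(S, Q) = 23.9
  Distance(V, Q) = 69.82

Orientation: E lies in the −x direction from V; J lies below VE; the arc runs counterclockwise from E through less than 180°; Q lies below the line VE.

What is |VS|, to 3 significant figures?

74.4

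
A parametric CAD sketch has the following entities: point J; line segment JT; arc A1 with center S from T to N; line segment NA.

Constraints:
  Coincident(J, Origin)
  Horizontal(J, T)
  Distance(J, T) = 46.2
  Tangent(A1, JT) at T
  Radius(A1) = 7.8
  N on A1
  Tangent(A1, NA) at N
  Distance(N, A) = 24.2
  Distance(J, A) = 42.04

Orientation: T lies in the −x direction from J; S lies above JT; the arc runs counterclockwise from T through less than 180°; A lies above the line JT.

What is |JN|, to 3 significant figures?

39.2

J is at the origin; J and T share the same y with |JT| = 46.2 and T on the −x side, so T = (-46.2, 0.00). Since A1 is tangent to JT there, ST ⟂ JT, so S = T + (0, 7.8) = (-46.2, 7.80). Since SN ⟂ NA (tangency), |SA| = √(7.8² + 24.2²) = 25.4 regardless of where N sits on A1. So A lies on both circle(J, 42.04) and circle(S, 25.4); the above-JT intersection is A = (-31.1, 28.3). N is the foot of the tangent from A: N = (-38.8, 5.32).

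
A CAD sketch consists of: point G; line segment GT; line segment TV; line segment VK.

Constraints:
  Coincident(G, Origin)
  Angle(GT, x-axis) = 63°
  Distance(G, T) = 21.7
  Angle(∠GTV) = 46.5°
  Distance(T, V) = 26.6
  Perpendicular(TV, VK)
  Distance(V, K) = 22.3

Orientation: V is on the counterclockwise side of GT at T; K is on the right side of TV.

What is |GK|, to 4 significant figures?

39.79

∠GTV = 46.5°, so TV runs at 63.0° + (180° − 46.5°) = 196.5° from the x-axis; with |TV| = 26.6, V = T + 26.6·(cos 196.5°, sin 196.5°) = (-15.65, 11.78). TV is perpendicular to VK; with |VK| = 22.3 on the right of TV, K = V + 22.3·(-0.2840, 0.9588) = (-21.99, 33.16). Then |GK| = |K − G| = 39.79.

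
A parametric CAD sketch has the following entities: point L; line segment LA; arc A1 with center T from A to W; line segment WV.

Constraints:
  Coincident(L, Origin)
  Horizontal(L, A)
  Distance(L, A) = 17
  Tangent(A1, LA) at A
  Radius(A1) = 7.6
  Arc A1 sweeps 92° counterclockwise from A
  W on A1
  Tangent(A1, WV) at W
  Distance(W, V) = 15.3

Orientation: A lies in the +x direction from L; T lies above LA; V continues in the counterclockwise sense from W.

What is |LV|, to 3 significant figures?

33.4

L is at the origin; L and A share the same y with |LA| = 17.0 and A on the +x side, so A = (17.0, 0.00). Tangency of A1 to LA means the radius TA is perpendicular to LA, so T = A + (0, 7.6) = (17.0, 7.60). On A1, A sits at bearing -90° from T; a 92° counterclockwise sweep puts W at bearing 2°, so W = T + 7.6·(cos 2°, sin 2°) = (24.6, 7.87). Since A1 is tangent to WV there, TW ⟂ WV, so WV runs along (−sin 2°, cos 2°); with |WV| = 15.3, V = (24.1, 23.2). Then |LV| = |V − L| = 33.4.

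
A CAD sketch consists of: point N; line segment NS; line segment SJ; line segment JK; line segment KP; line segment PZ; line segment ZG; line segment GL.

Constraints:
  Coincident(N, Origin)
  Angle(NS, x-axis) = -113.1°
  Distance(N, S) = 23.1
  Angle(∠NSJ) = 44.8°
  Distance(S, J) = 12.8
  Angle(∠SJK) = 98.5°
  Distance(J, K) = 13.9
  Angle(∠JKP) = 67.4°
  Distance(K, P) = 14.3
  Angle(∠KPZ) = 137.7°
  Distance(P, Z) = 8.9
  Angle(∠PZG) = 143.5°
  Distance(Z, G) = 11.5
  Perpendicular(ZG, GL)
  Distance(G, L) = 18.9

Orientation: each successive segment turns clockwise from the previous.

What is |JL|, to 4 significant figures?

8.145

∠PZG = 143.5° gives ZG at -161.2° from the x-axis; with |ZG| = 11.5, G = (-15.84, -27.56). ZG is perpendicular to GL, so GL runs at 108.8°; with |GL| = 18.9, L = (-21.93, -9.669). Then |JL| = |L − J| = 8.145.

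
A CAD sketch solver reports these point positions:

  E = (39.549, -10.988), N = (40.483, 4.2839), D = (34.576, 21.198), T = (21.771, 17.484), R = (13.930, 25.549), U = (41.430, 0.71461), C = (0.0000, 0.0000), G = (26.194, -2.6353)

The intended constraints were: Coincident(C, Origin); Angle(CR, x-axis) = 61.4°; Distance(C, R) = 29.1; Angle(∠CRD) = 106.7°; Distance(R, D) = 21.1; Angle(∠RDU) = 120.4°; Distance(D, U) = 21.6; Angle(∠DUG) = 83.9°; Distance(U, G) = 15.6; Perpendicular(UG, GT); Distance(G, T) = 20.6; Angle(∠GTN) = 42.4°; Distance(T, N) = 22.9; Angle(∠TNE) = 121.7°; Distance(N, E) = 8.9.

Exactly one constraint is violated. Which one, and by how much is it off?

Distance(N, E) = 8.9 — off by 6.40.

C = (0.00, 0.00) ✓; CR at 61.40° ✓; |CR| = 29.10 ✓; ∠CRD = 106.7° ✓; |RD| = 21.10 ✓; ∠RDU = 120.4° ✓; |DU| = 21.60 ✓; ∠DUG = 83.90° ✓; |UG| = 15.60 ✓; ∠(UG, GT) = 90.00° ✓; |GT| = 20.60 ✓; ∠GTN = 42.40° ✓; |TN| = 22.90 ✓; ∠TNE = 121.7° ✓; |NE| = 15.30 ✗.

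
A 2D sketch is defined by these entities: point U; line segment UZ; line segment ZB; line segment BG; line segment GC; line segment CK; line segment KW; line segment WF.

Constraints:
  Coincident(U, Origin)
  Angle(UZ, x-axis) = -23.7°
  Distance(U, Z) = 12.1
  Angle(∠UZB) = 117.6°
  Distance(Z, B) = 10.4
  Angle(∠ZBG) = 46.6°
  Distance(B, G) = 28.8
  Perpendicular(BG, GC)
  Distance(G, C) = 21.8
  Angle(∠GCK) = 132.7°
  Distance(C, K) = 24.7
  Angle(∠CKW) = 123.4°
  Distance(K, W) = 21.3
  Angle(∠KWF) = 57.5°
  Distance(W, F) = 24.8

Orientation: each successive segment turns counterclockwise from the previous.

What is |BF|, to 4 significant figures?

18.15

∠CKW = 123.4° gives KW at 6.000° from the x-axis; with |KW| = 21.3, W = (24.53, -32.86). ∠KWF = 57.5° gives WF at 128.5° from the x-axis; with |WF| = 24.8, F = (9.096, -13.45). Then |BF| = |F − B| = 18.15.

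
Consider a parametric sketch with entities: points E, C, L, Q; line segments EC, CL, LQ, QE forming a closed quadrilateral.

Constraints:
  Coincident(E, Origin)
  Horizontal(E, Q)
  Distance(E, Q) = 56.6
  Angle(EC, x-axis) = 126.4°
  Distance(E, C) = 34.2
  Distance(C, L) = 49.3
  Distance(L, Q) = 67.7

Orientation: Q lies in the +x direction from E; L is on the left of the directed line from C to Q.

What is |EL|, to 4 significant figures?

59.89

E is at the origin; EQ is horizontal with |EQ| = 56.6 and Q in +x, so Q = (56.6, 0). EC runs at 126.4° with |EC| = 34.2, so C = (-20.29, 27.53). L is determined by |CL| = 49.3 and |LQ| = 67.7 together: it lies at the intersection of circle(C, 49.3) and circle(Q, 67.7). With |CQ| = 81.67, the foot of the radical line on CQ is 27.66 from C and the perpendicular offset is √(49.3² − 27.66²) = 40.81. Taking the left-of-CQ solution: L = (19.50, 56.63).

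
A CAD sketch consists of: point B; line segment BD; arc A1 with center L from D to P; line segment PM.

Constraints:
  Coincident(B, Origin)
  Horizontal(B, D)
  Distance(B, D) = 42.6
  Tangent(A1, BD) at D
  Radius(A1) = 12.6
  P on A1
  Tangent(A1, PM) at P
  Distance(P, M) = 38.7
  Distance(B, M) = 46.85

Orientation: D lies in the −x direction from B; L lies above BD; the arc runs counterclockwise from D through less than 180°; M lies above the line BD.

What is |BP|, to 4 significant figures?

31.90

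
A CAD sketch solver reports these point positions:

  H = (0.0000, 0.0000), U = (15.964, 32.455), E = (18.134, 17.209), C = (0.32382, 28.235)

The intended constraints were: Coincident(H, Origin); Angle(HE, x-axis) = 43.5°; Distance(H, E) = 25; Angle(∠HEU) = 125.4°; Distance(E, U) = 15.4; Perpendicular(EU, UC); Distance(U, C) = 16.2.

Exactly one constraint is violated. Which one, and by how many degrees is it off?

Perpendicular(EU, UC) — off by 7.00°.

H = (0.00, 0.00) ✓; HE at 43.50° ✓; |HE| = 25.00 ✓; ∠HEU = 125.4° ✓; |EU| = 15.40 ✓; ∠(EU, UC) = 97.00° ✗; |UC| = 16.20 ✓.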